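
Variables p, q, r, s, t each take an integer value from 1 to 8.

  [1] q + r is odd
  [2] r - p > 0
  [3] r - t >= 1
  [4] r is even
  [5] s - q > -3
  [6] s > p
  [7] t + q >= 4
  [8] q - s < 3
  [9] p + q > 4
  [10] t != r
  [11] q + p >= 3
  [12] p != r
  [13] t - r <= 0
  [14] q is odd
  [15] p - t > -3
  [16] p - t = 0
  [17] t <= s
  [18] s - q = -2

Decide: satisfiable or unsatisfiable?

Satisfiable

Take p = 1, q = 5, r = 2, s = 3, t = 1. Then constraint 2: r - p = 1; constraint 3: r - t = 1, and every other listed constraint is also met.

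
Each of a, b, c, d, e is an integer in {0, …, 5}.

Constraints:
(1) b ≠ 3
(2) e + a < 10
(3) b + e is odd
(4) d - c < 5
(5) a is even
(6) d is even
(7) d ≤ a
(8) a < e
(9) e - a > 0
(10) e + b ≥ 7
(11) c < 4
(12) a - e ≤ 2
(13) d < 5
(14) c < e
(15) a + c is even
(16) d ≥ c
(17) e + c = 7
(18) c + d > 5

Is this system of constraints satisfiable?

Satisfiable

One satisfying assignment is a = 4, b = 4, c = 2, d = 4, e = 5.
For the less obvious constraints — constraint 2: e + a = 9; constraint 4: d - c = 2; constraint 9: e - a = 1 — and the others hold by inspection.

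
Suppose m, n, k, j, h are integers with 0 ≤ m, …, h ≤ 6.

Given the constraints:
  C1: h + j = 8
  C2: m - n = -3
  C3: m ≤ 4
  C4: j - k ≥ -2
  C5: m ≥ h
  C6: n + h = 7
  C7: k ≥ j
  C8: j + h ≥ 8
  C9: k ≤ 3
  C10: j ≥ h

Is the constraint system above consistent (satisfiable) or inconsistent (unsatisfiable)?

Unsatisfiable

From constraints 7 and 9: j ≤ k ≤ 3. From constraints 3 and 5: h ≤ m ≤ 4. Hence j + h ≤ 7. But constraint 8 requires j + h ≥ 8, and 8 > 7. Contradiction.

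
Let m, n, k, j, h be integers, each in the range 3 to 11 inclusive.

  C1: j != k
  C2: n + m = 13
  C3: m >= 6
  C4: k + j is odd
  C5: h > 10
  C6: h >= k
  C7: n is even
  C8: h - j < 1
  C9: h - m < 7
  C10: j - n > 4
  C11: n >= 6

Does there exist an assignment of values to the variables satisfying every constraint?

Satisfiable

One satisfying assignment is m = 7, n = 6, k = 6, j = 11, h = 11.
For the less obvious constraints — constraint 2: n + m = 13; constraint 8: h - j = 0 — and the others hold by inspection.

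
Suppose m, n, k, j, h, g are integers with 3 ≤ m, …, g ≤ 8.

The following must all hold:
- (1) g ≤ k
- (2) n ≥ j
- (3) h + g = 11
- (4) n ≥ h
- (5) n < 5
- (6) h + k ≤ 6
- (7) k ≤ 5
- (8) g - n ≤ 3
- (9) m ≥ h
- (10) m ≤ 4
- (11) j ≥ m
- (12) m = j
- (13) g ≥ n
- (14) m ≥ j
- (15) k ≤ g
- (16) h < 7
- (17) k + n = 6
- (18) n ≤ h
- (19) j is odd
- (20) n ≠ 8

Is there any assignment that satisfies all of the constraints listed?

Unsatisfiable

From constraints 9 and 10: h ≤ m ≤ 4. From constraints 1 and 7: g ≤ k ≤ 5. Hence h + g ≤ 9. But constraint 3 requires h + g = 11, and 11 > 9. Contradiction.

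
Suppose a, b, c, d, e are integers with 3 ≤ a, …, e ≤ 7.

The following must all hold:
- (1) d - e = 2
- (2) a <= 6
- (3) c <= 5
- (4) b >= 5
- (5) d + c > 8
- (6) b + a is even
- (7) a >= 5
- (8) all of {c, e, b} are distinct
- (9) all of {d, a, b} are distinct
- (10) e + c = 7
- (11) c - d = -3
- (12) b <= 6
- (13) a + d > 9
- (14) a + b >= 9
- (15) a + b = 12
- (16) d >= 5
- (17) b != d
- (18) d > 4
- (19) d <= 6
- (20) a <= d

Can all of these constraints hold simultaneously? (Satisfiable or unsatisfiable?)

Constraints 2, 4, 7, 12, 16, and 19 confine each of d, a, b to the 2 values {5, 6}.
Constraint 9 requires all 3 of them to be distinct, but only 2 values are available — impossible by the pigeonhole principle.

Unsatisfiable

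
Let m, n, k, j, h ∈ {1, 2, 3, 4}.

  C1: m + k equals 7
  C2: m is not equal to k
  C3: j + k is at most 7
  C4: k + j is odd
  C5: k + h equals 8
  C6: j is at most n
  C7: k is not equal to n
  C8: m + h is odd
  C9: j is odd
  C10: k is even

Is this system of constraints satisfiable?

Satisfiable

Setting (m, n, k, j, h) = (3, 1, 4, 1, 4) satisfies everything: constraint 1: m + k = 7; constraint 3: j + k = 5, and the others follow.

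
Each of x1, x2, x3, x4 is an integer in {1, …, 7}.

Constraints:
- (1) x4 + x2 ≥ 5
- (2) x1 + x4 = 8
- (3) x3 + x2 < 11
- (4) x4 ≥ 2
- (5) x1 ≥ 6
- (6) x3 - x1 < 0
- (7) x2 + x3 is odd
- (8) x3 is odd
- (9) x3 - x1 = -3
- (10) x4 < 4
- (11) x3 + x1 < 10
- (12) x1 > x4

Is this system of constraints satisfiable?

The assignment x1 = 6, x2 = 6, x3 = 3, x4 = 2 works:
  constraint 1 holds since x4 + x2 = 8.
  constraint 2 holds since x1 + x4 = 8.
  constraint 3 holds since x3 + x2 = 9.
The rest check out directly.

Satisfiable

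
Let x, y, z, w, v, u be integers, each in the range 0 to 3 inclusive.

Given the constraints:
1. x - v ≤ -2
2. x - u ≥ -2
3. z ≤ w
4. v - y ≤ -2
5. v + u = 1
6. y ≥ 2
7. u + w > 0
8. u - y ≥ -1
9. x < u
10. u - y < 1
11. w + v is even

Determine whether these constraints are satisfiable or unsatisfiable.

Unsatisfiable

Constraints 1, 2, 4, and 8 give x − u ≥ -2, u − y ≥ -1, y − v ≥ 2, v − x ≥ 2.
Adding all 4 inequalities: the left sides telescope to 0, and the right sides sum to (-2) + (-1) + 2 + 2 = 1. So 0 ≥ 1, which is false.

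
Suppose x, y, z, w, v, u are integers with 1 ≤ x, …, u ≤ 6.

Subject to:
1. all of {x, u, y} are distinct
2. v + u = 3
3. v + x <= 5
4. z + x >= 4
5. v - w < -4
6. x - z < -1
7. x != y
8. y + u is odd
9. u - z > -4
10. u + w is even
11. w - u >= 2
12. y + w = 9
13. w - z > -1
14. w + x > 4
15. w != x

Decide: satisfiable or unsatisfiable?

Satisfiable

Take x = 1, y = 3, z = 5, w = 6, v = 1, u = 2. Then constraint 2: v + u = 3; constraint 3: v + x = 2; constraint 4: z + x = 6, and every other listed constraint is also met.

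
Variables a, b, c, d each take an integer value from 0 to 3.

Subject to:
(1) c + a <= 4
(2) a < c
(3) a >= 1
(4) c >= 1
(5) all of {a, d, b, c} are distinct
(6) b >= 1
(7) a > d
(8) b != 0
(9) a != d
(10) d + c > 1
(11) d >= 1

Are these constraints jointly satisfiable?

Constraints 3, 4, 6, and 11 confine each of a, d, b, c to the 3 values {1, …, 3} (the domain already gives each ≤ 3).
Constraint 5 requires all 4 of them to be distinct, but only 3 values are available — impossible by the pigeonhole principle.

Unsatisfiable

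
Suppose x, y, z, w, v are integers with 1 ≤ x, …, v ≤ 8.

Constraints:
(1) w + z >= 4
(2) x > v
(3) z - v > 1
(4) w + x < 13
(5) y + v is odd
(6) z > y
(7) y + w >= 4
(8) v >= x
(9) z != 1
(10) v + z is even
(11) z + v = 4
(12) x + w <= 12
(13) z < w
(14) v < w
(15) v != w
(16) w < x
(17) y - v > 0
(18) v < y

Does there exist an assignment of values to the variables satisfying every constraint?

Unsatisfiable

Constraints 6, 8, 13, 16, and 17 give w < x, x ≤ v, v < y, y < z, z < w. Chaining: w < x ≤ v < y < z < w, which forces w < w — impossible.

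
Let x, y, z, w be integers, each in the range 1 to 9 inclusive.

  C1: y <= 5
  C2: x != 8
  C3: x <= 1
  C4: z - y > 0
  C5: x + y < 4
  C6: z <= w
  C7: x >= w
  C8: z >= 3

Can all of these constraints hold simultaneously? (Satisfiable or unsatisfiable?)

Unsatisfiable

From constraints 6 and 8: w ≥ z and z ≥ 3, so w ≥ 3. From constraints 3 and 7: w ≤ x and x ≤ 1, so w ≤ 1. But 1 < 3, so no value of w works.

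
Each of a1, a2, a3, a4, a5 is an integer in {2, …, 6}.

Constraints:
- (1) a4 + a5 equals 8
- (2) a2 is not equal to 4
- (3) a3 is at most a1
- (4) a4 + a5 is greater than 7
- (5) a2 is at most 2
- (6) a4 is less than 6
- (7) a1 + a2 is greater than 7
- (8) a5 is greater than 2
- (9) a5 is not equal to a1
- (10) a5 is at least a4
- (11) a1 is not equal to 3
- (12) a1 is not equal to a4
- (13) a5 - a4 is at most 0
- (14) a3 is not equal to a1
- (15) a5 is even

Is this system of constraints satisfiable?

Take a1 = 6, a2 = 2, a3 = 2, a4 = 4, a5 = 4. Then constraint 1: a4 + a5 = 8; constraint 4: a4 + a5 = 8; constraint 7: a1 + a2 = 8, and every other listed constraint is also met.

Satisfiable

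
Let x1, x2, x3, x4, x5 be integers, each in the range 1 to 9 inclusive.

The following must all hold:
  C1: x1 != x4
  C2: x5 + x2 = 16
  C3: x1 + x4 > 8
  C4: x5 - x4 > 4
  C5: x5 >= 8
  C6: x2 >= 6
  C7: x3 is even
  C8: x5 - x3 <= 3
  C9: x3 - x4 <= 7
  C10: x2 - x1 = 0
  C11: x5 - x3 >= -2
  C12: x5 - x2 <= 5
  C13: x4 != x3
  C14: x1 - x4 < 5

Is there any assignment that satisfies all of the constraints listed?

One satisfying assignment is x1 = 7, x2 = 7, x3 = 8, x4 = 3, x5 = 9.
For the less obvious constraints — constraint 2: x5 + x2 = 16; constraint 3: x1 + x4 = 10 — and the others hold by inspection.

Satisfiable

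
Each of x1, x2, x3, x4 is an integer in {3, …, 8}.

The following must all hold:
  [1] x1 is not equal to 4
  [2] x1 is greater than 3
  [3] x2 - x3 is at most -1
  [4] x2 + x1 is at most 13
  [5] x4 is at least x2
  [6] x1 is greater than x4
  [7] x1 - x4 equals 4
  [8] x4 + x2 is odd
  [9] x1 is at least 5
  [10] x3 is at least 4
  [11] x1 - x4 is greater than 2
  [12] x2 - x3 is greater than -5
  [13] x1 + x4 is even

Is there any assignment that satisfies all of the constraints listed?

Satisfiable

One satisfying assignment is x1 = 8, x2 = 3, x3 = 6, x4 = 4.
For the less obvious constraints — constraint 3: x2 - x3 = -3; constraint 4: x2 + x1 = 11 — and the others hold by inspection.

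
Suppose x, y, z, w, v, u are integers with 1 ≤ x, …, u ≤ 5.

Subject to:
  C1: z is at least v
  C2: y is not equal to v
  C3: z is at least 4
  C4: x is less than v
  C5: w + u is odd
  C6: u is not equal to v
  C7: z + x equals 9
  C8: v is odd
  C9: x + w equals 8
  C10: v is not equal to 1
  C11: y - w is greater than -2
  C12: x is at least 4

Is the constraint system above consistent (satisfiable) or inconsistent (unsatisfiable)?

Take x = 4, y = 4, z = 5, w = 4, v = 5, u = 1. Then constraint 7: z + x = 9; constraint 9: x + w = 8; constraint 11: y - w = 0, and every other listed constraint is also met.

Satisfiable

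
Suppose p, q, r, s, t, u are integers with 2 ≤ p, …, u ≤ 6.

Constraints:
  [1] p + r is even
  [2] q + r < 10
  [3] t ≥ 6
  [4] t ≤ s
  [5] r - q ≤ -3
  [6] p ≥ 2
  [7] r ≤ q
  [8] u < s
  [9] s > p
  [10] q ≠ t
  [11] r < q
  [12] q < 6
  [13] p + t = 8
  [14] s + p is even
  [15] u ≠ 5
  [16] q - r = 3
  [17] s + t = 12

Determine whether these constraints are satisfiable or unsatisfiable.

One satisfying assignment is p = 2, q = 5, r = 2, s = 6, t = 6, u = 3.
For the less obvious constraints — constraint 2: q + r = 7; constraint 5: r - q = -3; constraint 13: p + t = 8 — and the others hold by inspection.

Satisfiable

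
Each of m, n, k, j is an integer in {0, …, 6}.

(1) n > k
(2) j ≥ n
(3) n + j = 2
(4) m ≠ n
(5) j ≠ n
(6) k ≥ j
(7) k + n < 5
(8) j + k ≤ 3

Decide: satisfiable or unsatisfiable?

Constraints 1, 2, and 6 give n ≤ j, j ≤ k, k < n. Chaining: n ≤ j ≤ k < n, which forces n < n — impossible.

Unsatisfiable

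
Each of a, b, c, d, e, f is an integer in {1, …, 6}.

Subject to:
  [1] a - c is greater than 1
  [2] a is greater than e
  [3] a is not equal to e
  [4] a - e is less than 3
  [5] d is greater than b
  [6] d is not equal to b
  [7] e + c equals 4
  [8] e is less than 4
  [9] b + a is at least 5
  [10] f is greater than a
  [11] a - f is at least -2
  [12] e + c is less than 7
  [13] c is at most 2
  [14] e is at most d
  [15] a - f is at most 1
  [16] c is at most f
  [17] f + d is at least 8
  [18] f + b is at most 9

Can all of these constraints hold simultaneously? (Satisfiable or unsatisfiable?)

Satisfiable

One satisfying assignment is a = 4, b = 2, c = 2, d = 4, e = 2, f = 5.
For the less obvious constraints — constraint 1: a - c = 2; constraint 4: a - e = 2; constraint 7: e + c = 4 — and the others hold by inspection.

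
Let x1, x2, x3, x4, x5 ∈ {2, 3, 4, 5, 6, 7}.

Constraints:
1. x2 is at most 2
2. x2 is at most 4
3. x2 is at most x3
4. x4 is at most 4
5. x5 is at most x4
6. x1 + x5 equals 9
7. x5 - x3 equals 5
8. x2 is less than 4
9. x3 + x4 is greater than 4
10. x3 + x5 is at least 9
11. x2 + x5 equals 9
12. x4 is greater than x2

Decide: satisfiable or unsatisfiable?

From constraint 2: x2 ≤ 4. From constraints 4 and 5: x5 ≤ x4 ≤ 4. Hence x2 + x5 ≤ 8. But constraint 11 requires x2 + x5 = 9, and 9 > 8. Contradiction.

Unsatisfiable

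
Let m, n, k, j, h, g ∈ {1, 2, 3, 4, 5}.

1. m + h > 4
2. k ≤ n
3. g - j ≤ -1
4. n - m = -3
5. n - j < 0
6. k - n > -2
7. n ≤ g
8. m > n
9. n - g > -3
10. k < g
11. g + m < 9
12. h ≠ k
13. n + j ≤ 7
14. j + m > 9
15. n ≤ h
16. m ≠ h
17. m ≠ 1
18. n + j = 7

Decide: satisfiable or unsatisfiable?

Satisfiable

Setting (m, n, k, j, h, g) = (5, 2, 1, 5, 2, 2) satisfies everything: constraint 1: m + h = 7; constraint 3: g - j = -3, and the others follow.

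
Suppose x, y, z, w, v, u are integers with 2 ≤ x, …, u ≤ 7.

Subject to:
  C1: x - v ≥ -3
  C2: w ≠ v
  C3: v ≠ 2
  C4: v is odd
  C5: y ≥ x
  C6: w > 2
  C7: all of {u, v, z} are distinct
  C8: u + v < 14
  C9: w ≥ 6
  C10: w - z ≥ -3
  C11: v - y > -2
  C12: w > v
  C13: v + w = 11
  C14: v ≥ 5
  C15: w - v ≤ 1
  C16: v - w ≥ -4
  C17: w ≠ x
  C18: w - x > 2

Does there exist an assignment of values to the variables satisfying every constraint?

Setting (x, y, z, w, v, u) = (3, 6, 7, 6, 5, 6) satisfies everything: constraint 1: x - v = -2; constraint 8: u + v = 11, and the others follow.

Satisfiable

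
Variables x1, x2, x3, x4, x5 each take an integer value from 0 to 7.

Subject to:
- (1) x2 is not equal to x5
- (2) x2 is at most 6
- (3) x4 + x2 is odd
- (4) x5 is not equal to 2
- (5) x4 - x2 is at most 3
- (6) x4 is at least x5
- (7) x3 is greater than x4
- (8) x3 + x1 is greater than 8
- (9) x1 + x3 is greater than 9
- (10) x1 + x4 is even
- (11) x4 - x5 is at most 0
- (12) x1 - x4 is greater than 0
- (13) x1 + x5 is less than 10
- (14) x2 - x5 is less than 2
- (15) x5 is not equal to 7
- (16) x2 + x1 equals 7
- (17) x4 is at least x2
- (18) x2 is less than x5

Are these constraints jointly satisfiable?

Satisfiable

Take x1 = 5, x2 = 2, x3 = 6, x4 = 3, x5 = 3. Then constraint 5: x4 - x2 = 1; constraint 8: x3 + x1 = 11, and every other listed constraint is also met.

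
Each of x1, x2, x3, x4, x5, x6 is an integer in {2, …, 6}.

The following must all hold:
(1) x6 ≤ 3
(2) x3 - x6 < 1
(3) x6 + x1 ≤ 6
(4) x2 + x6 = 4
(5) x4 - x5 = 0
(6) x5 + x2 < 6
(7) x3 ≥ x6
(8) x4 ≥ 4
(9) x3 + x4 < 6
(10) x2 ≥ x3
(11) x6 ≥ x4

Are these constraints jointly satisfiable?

Unsatisfiable

From constraints 8 and 11: x6 ≥ x4 and x4 ≥ 4, so x6 ≥ 4. From constraint 1: x6 ≤ 3. But 3 < 4, so no value of x6 works.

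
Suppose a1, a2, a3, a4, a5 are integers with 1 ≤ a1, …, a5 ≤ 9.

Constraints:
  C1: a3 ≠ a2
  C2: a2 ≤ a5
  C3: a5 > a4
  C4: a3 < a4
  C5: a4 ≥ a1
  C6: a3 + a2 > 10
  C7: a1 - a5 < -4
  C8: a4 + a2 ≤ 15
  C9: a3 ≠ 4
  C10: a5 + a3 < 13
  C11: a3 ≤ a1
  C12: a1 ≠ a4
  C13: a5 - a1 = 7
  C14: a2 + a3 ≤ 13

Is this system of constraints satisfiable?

Satisfiable

Setting (a1, a2, a3, a4, a5) = (2, 9, 2, 3, 9) satisfies everything: constraint 6: a3 + a2 = 11; constraint 7: a1 - a5 = -7, and the others follow.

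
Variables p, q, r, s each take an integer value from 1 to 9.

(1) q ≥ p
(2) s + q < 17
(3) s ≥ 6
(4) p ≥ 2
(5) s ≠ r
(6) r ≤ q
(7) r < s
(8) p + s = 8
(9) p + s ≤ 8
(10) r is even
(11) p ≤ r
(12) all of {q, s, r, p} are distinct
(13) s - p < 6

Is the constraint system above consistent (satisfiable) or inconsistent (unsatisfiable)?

Satisfiable

Try p = 2, q = 9, r = 4, s = 6.
Check constraint 2: s + q = 15; constraint 8: p + s = 8. The remaining constraints are straightforward to verify.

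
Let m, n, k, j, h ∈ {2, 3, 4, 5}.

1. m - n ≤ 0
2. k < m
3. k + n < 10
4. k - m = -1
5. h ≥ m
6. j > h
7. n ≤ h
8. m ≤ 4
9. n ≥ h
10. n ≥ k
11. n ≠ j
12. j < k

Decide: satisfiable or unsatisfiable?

Constraints 1, 2, 6, 7, and 12 give j < k, k < m, m ≤ n, n ≤ h, h < j. Chaining: j < k < m ≤ n ≤ h < j, which forces j < j — impossible.

Unsatisfiable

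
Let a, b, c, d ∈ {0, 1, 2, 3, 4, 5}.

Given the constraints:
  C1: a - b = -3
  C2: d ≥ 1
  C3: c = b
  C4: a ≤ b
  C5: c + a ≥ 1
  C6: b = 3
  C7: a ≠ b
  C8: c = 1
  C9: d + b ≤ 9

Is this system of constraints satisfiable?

Unsatisfiable

Constraint 8 fixes c = 1 and constraint 6 fixes b = 3, but constraint 3 requires c = b. Since 1 ≠ 3, contradiction.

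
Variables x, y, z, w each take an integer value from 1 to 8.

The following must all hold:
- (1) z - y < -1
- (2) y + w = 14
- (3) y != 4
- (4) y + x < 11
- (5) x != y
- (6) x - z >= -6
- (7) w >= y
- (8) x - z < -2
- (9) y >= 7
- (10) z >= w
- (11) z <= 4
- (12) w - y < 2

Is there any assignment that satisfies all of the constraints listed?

Unsatisfiable

From constraints 7 and 9: w ≥ y and y ≥ 7, so w ≥ 7. From constraints 10 and 11: w ≤ z and z ≤ 4, so w ≤ 4. But 4 < 7, so no value of w works.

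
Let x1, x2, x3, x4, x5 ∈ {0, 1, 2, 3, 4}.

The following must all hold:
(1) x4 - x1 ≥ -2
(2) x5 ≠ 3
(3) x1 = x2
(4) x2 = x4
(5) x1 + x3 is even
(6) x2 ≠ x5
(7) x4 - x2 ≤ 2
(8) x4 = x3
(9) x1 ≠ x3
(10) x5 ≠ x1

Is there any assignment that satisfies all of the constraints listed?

From constraints 3, 4, and 8, x1 = x2 = x4 = x3, so x1 = x3. But constraint 9 says x1 ≠ x3. Contradiction.

Unsatisfiable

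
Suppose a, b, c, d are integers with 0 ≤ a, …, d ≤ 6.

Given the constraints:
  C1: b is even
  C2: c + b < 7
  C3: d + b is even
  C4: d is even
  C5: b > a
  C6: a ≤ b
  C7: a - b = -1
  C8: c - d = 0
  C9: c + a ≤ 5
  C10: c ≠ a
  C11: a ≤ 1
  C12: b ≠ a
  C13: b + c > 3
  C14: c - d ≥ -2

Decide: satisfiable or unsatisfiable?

The assignment a = 1, b = 2, c = 2, d = 2 works:
  constraint 2 holds since c + b = 4.
  constraint 7 holds since a - b = -1.
  constraint 8 holds since c - d = 0.
The rest check out directly.

Satisfiable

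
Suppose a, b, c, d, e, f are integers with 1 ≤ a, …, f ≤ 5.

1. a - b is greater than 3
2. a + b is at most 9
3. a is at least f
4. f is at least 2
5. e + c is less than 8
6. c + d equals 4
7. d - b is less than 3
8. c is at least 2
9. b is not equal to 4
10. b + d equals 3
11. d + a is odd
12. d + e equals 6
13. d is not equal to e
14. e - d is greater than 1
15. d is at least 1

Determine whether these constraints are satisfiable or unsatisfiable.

Setting (a, b, c, d, e, f) = (5, 1, 2, 2, 4, 2) satisfies everything: constraint 1: a - b = 4; constraint 2: a + b = 6; constraint 5: e + c = 6, and the others follow.

Satisfiable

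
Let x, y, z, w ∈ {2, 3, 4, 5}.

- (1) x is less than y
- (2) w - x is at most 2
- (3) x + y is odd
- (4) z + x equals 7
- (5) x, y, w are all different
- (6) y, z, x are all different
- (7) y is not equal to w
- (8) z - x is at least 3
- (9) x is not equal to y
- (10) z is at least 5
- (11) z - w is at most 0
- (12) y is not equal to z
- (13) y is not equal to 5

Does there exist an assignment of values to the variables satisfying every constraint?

Constraints 2, 8, and 11 give x − w ≥ -2, w − z ≥ 0, z − x ≥ 3.
Adding all 3 inequalities: the left sides telescope to 0, and the right sides sum to (-2) + 0 + 3 = 1. So 0 ≥ 1, which is false.

Unsatisfiable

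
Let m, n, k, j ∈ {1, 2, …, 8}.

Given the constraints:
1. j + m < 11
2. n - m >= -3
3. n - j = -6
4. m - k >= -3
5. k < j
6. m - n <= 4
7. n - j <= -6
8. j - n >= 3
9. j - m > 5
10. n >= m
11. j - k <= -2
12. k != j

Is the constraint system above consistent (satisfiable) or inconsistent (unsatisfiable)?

Constraints 4, 6, 7, and 11 give j − n ≥ 6, n − m ≥ -4, m − k ≥ -3, k − j ≥ 2.
Adding all 4 inequalities: the left sides telescope to 0, and the right sides sum to 6 + (-4) + (-3) + 2 = 1. So 0 ≥ 1, which is false.

Unsatisfiable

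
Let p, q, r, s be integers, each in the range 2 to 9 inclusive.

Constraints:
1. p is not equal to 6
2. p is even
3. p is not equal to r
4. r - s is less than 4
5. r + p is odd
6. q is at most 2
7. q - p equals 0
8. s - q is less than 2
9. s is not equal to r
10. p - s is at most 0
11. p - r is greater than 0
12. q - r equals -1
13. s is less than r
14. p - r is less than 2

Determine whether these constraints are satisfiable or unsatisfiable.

Constraints 10, 11, and 13 give r < p, p ≤ s, s < r. Chaining: r < p ≤ s < r, which forces r < r — impossible.

Unsatisfiable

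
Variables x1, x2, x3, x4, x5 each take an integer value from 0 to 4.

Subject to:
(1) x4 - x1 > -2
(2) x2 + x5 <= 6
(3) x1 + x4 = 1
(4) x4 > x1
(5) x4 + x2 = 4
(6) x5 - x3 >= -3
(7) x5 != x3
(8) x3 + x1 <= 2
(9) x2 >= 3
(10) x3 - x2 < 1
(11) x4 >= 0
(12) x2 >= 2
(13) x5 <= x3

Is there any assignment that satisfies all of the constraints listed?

Setting (x1, x2, x3, x4, x5) = (0, 3, 2, 1, 0) satisfies everything: constraint 1: x4 - x1 = 1; constraint 2: x2 + x5 = 3, and the others follow.

Satisfiable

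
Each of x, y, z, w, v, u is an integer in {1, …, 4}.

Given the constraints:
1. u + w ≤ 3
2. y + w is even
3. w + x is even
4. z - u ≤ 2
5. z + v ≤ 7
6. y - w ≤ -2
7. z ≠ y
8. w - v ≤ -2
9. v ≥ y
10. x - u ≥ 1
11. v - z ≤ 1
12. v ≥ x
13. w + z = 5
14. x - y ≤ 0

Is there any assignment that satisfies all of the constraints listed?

Unsatisfiable

Constraints 4, 6, 8, 10, 11, and 14 give w − y ≥ 2, y − x ≥ 0, x − u ≥ 1, u − z ≥ -2, z − v ≥ -1, v − w ≥ 2.
Adding all 6 inequalities: the left sides telescope to 0, and the right sides sum to 2 + 0 + 1 + (-2) + (-1) + 2 = 2. So 0 ≥ 2, which is false.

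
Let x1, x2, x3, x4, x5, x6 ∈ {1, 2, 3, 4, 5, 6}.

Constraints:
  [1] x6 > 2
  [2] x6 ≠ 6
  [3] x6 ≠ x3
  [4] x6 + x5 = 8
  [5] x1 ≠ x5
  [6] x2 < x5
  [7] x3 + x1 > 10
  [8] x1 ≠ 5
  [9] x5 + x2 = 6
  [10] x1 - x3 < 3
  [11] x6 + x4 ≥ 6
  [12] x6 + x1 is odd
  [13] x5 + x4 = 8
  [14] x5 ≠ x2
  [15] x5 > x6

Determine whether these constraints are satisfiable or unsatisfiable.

Satisfiable

The assignment x1 = 6, x2 = 1, x3 = 5, x4 = 3, x5 = 5, x6 = 3 works:
  constraint 4 holds since x6 + x5 = 8.
  constraint 7 holds since x3 + x1 = 11.
The rest check out directly.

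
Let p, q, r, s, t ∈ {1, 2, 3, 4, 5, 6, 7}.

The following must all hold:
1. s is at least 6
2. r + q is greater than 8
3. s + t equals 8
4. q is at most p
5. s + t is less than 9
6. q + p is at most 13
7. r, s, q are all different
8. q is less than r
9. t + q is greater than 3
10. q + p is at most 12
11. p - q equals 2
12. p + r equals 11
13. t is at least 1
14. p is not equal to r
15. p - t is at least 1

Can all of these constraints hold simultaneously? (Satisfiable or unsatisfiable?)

Take p = 6, q = 4, r = 5, s = 6, t = 2. Then constraint 2: r + q = 9; constraint 3: s + t = 8; constraint 5: s + t = 8, and every other listed constraint is also met.

Satisfiable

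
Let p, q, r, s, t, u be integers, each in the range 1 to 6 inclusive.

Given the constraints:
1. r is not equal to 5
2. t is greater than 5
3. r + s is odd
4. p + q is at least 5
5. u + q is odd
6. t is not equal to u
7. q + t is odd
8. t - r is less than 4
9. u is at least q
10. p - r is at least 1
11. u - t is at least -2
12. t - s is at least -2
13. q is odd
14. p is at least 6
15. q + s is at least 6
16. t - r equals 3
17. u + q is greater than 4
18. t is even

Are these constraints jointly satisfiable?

Setting (p, q, r, s, t, u) = (6, 1, 3, 6, 6, 4) satisfies everything: constraint 4: p + q = 7; constraint 8: t - r = 3, and the others follow.

Satisfiable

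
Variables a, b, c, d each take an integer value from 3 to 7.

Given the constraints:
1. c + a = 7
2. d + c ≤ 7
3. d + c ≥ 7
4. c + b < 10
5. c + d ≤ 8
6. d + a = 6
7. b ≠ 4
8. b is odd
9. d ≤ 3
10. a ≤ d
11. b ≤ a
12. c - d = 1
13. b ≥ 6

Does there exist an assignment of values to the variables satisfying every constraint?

From constraints 11 and 13: a ≥ b and b ≥ 6, so a ≥ 6. From constraints 9 and 10: a ≤ d and d ≤ 3, so a ≤ 3. But 3 < 6, so no value of a works.

Unsatisfiable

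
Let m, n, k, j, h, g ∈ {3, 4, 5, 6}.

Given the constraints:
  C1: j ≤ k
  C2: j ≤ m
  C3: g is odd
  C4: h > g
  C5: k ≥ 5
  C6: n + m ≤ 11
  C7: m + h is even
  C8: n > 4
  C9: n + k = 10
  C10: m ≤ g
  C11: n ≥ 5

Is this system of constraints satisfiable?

Satisfiable

The assignment m = 3, n = 5, k = 5, j = 3, h = 5, g = 3 works:
  constraint 6 holds since n + m = 8.
  constraint 9 holds since n + k = 10.
The rest check out directly.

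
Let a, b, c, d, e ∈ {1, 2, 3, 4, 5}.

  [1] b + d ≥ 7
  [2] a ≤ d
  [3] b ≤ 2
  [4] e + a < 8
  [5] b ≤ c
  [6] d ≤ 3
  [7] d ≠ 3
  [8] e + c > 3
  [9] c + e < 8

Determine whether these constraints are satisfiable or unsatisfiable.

Unsatisfiable

From constraint 3: b ≤ 2. From constraint 6: d ≤ 3. Hence b + d ≤ 5. But constraint 1 requires b + d ≥ 7, and 7 > 5. Contradiction.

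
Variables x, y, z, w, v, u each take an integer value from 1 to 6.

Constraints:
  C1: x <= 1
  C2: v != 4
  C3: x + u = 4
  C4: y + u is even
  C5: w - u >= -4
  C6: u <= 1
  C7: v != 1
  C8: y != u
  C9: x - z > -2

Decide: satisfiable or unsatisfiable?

From constraint 1: x ≤ 1. From constraint 6: u ≤ 1. Hence x + u ≤ 2. But constraint 3 requires x + u = 4, and 4 > 2. Contradiction.

Unsatisfiable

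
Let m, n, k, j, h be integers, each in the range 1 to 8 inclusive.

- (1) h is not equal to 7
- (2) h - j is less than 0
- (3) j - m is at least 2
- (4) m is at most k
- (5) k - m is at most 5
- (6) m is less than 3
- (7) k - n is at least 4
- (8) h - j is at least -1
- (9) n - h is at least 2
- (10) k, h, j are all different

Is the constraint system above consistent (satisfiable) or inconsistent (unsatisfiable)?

Unsatisfiable

Constraints 3, 5, 7, 8, and 9 give n − h ≥ 2, h − j ≥ -1, j − m ≥ 2, m − k ≥ -5, k − n ≥ 4.
Adding all 5 inequalities: the left sides telescope to 0, and the right sides sum to 2 + (-1) + 2 + (-5) + 4 = 2. So 0 ≥ 2, which is false.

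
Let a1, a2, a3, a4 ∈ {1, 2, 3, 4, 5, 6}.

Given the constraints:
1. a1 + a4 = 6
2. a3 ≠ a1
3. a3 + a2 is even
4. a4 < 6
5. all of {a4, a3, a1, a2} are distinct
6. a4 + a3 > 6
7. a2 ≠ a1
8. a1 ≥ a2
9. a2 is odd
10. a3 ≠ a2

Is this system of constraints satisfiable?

Setting (a1, a2, a3, a4) = (2, 1, 3, 4) satisfies everything: constraint 1: a1 + a4 = 6; constraint 6: a4 + a3 = 7, and the others follow.

Satisfiable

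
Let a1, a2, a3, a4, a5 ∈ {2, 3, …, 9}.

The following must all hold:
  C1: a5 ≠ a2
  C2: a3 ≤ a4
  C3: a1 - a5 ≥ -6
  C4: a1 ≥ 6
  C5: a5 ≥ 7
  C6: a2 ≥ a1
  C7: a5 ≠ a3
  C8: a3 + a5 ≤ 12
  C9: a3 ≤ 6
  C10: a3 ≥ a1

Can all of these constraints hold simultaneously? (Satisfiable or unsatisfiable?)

From constraints 4 and 10: a3 ≥ a1 ≥ 6. From constraint 5: a5 ≥ 7. Hence a3 + a5 ≥ 13. But constraint 8 requires a3 + a5 ≤ 12, and 12 < 13. Contradiction.

Unsatisfiable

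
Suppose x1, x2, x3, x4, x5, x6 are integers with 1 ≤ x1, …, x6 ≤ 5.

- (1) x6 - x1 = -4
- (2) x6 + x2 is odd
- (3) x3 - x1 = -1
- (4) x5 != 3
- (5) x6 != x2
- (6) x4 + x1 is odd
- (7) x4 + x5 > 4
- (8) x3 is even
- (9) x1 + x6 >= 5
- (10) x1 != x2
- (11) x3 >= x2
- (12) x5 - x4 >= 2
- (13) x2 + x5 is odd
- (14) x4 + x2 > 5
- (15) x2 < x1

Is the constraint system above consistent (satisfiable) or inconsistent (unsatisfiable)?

Satisfiable

One satisfying assignment is x1 = 5, x2 = 4, x3 = 4, x4 = 2, x5 = 5, x6 = 1.
For the less obvious constraints — constraint 1: x6 - x1 = -4; constraint 3: x3 - x1 = -1; constraint 7: x4 + x5 = 7 — and the others hold by inspection.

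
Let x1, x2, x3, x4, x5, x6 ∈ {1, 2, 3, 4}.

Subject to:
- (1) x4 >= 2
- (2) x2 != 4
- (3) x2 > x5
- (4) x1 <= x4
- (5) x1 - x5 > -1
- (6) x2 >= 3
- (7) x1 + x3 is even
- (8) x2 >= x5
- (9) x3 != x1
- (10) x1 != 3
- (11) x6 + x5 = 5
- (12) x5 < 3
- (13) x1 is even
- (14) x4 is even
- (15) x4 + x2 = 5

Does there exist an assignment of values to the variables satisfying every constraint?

One satisfying assignment is x1 = 2, x2 = 3, x3 = 4, x4 = 2, x5 = 2, x6 = 3.
For the less obvious constraints — constraint 5: x1 - x5 = 0; constraint 11: x6 + x5 = 5 — and the others hold by inspection.

Satisfiable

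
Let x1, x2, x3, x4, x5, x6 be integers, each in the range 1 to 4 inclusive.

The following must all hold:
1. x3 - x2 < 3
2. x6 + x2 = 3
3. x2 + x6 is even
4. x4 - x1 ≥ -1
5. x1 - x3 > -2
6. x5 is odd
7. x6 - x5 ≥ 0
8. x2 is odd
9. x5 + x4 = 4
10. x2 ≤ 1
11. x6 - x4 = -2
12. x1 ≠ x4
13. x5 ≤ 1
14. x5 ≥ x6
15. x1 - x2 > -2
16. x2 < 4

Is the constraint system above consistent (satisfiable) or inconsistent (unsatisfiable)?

From constraints 13 and 14: x6 ≤ x5 ≤ 1. From constraint 10: x2 ≤ 1. Hence x6 + x2 ≤ 2. But constraint 2 requires x6 + x2 = 3, and 3 > 2. Contradiction.

Unsatisfiable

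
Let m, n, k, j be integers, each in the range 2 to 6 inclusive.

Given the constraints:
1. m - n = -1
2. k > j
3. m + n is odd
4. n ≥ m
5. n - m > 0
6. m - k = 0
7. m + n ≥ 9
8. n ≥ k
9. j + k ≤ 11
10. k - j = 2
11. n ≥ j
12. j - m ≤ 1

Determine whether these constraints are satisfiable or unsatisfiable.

Satisfiable

Setting (m, n, k, j) = (5, 6, 5, 3) satisfies everything: constraint 1: m - n = -1; constraint 5: n - m = 1, and the others follow.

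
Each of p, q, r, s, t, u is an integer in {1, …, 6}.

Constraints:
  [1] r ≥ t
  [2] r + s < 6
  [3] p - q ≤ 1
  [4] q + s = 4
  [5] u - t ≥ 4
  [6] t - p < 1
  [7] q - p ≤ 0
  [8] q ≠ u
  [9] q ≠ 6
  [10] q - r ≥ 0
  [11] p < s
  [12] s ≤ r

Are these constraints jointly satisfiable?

Constraints 7, 10, 11, and 12 give s ≤ r, r ≤ q, q ≤ p, p < s. Chaining: s ≤ r ≤ q ≤ p < s, which forces s < s — impossible.

Unsatisfiable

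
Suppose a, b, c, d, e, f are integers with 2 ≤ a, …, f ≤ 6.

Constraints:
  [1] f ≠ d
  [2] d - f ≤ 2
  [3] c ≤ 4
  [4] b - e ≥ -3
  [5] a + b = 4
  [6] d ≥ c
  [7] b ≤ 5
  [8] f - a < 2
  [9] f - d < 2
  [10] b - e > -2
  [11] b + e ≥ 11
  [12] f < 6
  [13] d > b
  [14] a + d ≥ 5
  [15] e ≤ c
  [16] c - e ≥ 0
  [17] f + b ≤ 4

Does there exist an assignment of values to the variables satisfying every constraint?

From constraint 7: b ≤ 5. From constraints 3 and 15: e ≤ c ≤ 4. Hence b + e ≤ 9. But constraint 11 requires b + e ≥ 11, and 11 > 9. Contradiction.

Unsatisfiable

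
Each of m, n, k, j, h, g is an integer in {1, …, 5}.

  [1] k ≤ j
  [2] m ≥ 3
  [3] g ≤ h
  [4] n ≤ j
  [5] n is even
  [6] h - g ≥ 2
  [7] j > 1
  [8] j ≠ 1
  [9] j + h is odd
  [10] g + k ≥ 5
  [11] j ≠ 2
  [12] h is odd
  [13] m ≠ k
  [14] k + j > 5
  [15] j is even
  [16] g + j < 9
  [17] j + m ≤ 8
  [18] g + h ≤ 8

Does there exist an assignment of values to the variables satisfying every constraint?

Setting (m, n, k, j, h, g) = (4, 2, 3, 4, 5, 3) satisfies everything: constraint 6: h - g = 2; constraint 10: g + k = 6, and the others follow.

Satisfiable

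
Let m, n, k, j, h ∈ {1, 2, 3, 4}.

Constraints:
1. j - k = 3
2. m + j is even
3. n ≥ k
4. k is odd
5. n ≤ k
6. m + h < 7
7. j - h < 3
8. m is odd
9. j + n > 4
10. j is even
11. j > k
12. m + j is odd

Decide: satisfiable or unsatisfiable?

Constraint 8 makes m odd and constraint 10 makes j even, so m + j must be odd. Constraint 2 says m + j is even — contradiction.

Unsatisfiable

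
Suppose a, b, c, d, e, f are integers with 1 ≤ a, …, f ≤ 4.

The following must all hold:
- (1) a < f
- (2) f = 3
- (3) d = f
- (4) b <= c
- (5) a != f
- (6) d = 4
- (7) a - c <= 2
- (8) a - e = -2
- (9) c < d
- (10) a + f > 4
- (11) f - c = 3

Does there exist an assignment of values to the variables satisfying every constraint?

Unsatisfiable

Constraint 6 fixes d = 4 and constraint 2 fixes f = 3, but constraint 3 requires d = f. Since 4 ≠ 3, contradiction.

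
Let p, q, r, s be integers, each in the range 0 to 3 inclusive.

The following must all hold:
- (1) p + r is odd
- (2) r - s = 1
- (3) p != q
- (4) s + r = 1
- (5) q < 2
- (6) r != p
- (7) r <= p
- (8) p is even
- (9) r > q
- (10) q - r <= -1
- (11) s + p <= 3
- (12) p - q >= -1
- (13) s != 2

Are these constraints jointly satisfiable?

Satisfiable

One satisfying assignment is p = 2, q = 0, r = 1, s = 0.
For the less obvious constraints — constraint 2: r - s = 1; constraint 4: s + r = 1 — and the others hold by inspection.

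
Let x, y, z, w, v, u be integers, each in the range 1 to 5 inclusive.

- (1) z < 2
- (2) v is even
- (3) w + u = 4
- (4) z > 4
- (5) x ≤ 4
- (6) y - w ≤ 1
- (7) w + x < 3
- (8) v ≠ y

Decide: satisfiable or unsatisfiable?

Unsatisfiable

From constraint 4: z ≥ 5. From constraint 1: z ≤ 1. But 1 < 5, so no value of z works.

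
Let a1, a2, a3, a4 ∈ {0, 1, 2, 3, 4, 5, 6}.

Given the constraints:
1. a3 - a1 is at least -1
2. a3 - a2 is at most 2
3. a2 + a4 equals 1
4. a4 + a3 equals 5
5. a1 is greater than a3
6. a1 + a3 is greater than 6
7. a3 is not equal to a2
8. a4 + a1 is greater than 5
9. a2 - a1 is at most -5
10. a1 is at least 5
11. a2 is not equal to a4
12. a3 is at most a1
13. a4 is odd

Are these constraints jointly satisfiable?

Unsatisfiable

Constraints 1, 2, and 9 give a3 − a1 ≥ -1, a1 − a2 ≥ 5, a2 − a3 ≥ -2.
Adding all 3 inequalities: the left sides telescope to 0, and the right sides sum to (-1) + 5 + (-2) = 2. So 0 ≥ 2, which is false.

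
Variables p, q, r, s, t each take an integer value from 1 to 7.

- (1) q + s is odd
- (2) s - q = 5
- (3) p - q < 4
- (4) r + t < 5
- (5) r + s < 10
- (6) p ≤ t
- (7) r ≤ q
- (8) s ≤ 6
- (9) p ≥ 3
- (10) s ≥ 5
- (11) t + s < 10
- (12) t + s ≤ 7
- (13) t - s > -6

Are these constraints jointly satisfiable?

Unsatisfiable

From constraints 6 and 9: t ≥ p ≥ 3. From constraint 10: s ≥ 5. Hence t + s ≥ 8. But constraint 12 requires t + s ≤ 7, and 7 < 8. Contradiction.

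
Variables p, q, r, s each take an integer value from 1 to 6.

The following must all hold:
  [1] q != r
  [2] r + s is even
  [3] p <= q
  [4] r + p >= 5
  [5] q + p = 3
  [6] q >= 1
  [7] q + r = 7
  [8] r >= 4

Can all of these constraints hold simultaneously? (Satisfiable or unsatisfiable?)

The assignment p = 1, q = 2, r = 5, s = 5 works:
  constraint 4 holds since r + p = 6.
  constraint 5 holds since q + p = 3.
  constraint 7 holds since q + r = 7.
The rest check out directly.

Satisfiable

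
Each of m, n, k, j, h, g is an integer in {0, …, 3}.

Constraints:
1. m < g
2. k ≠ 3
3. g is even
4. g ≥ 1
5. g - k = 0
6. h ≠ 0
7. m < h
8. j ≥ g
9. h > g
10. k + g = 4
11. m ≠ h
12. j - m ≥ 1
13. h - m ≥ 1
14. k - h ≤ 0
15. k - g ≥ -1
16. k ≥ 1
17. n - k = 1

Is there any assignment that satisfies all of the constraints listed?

Take m = 0, n = 3, k = 2, j = 2, h = 3, g = 2. Then constraint 5: g - k = 0; constraint 10: k + g = 4, and every other listed constraint is also met.

Satisfiable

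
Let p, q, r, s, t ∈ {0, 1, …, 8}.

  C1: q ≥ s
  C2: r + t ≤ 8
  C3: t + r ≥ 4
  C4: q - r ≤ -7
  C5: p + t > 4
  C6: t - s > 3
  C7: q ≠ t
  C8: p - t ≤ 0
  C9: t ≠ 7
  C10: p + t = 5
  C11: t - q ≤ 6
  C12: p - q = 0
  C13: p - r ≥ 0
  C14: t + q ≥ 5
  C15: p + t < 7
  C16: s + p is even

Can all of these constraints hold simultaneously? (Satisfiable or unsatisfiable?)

Unsatisfiable

Constraints 4, 8, 11, and 13 give t − p ≥ 0, p − r ≥ 0, r − q ≥ 7, q − t ≥ -6.
Adding all 4 inequalities: the left sides telescope to 0, and the right sides sum to 0 + 0 + 7 + (-6) = 1. So 0 ≥ 1, which is false.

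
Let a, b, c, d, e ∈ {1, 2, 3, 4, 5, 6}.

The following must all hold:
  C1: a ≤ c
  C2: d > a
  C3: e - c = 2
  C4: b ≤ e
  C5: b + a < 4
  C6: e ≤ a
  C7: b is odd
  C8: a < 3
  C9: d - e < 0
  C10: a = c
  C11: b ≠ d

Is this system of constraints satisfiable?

Constraints 2, 6, and 9 give a < d, d < e, e ≤ a. Chaining: a < d < e ≤ a, which forces a < a — impossible.

Unsatisfiable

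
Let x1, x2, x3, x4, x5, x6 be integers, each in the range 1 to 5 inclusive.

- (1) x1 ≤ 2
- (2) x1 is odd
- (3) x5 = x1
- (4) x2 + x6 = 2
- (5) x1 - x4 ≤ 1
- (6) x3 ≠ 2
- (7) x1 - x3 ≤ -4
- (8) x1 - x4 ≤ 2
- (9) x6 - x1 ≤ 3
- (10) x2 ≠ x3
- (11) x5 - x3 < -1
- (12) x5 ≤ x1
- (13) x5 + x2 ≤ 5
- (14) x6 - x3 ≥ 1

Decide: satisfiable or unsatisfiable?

Constraints 7, 9, and 14 give x1 − x6 ≥ -3, x6 − x3 ≥ 1, x3 − x1 ≥ 4.
Adding all 3 inequalities: the left sides telescope to 0, and the right sides sum to (-3) + 1 + 4 = 2. So 0 ≥ 2, which is false.

Unsatisfiable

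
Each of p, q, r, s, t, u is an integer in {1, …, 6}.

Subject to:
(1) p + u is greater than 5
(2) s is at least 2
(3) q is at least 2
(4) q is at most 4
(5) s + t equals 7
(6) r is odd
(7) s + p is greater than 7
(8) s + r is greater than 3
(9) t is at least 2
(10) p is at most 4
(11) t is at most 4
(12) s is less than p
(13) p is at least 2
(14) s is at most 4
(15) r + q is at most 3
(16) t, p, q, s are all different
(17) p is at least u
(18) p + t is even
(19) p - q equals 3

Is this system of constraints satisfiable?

Unsatisfiable

Constraints 2, 3, 4, 9, 10, 11, 13, and 14 confine each of t, p, q, s to the 3 values {2, …, 4}.
Constraint 16 requires all 4 of them to be distinct, but only 3 values are available — impossible by the pigeonhole principle.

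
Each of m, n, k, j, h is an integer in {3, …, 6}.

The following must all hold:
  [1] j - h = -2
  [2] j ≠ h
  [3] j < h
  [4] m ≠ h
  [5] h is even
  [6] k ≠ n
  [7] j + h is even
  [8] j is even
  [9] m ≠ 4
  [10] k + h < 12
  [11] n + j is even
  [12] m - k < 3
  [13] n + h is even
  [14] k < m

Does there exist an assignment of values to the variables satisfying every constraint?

Satisfiable

One satisfying assignment is m = 5, n = 4, k = 3, j = 4, h = 6.
For the less obvious constraints — constraint 1: j - h = -2; constraint 10: k + h = 9; constraint 12: m - k = 2 — and the others hold by inspection.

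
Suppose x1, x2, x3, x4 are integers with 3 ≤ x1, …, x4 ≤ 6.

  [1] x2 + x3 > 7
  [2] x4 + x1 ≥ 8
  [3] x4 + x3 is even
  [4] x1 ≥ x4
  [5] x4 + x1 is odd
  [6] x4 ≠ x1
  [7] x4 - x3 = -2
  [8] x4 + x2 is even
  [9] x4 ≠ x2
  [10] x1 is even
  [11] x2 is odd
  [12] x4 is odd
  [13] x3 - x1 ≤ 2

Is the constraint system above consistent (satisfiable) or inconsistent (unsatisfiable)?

Setting (x1, x2, x3, x4) = (6, 5, 5, 3) satisfies everything: constraint 1: x2 + x3 = 10; constraint 2: x4 + x1 = 9; constraint 7: x4 - x3 = -2, and the others follow.

Satisfiable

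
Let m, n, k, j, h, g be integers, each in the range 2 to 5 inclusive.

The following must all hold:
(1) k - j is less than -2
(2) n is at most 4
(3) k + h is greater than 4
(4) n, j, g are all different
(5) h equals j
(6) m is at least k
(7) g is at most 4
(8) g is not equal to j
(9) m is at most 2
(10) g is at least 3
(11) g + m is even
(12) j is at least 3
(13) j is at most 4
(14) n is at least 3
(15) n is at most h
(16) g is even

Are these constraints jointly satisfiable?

Unsatisfiable

Constraints 2, 7, 10, 12, 13, and 14 confine each of n, j, g to the 2 values {3, 4}.
Constraint 4 requires all 3 of them to be distinct, but only 2 values are available — impossible by the pigeonhole principle.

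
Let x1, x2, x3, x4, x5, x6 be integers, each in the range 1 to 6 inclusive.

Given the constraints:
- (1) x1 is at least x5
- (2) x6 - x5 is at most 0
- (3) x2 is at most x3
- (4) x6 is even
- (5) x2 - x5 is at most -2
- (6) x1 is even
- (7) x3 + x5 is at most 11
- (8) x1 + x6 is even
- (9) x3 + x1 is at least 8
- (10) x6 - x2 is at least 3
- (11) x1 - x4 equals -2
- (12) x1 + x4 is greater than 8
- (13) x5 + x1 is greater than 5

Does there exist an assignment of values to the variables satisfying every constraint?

Satisfiable

Take x1 = 4, x2 = 1, x3 = 5, x4 = 6, x5 = 4, x6 = 4. Then constraint 2: x6 - x5 = 0; constraint 5: x2 - x5 = -3, and every other listed constraint is also met.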